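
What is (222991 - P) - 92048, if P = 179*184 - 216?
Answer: 98223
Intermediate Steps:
P = 32720 (P = 32936 - 216 = 32720)
(222991 - P) - 92048 = (222991 - 1*32720) - 92048 = (222991 - 32720) - 92048 = 190271 - 92048 = 98223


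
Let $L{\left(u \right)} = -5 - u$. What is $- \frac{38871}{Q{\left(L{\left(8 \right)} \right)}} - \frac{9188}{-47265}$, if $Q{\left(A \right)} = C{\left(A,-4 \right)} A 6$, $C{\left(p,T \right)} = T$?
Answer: $- \frac{611457053}{4915560} \approx -124.39$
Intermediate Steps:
$Q{\left(A \right)} = - 24 A$ ($Q{\left(A \right)} = - 4 A 6 = - 24 A$)
$- \frac{38871}{Q{\left(L{\left(8 \right)} \right)}} - \frac{9188}{-47265} = - \frac{38871}{\left(-24\right) \left(-5 - 8\right)} - \frac{9188}{-47265} = - \frac{38871}{\left(-24\right) \left(-5 - 8\right)} - - \frac{9188}{47265} = - \frac{38871}{\left(-24\right) \left(-13\right)} + \frac{9188}{47265} = - \frac{38871}{312} + \frac{9188}{47265} = \left(-38871\right) \frac{1}{312} + \frac{9188}{47265} = - \frac{12957}{104} + \frac{9188}{47265} = - \frac{611457053}{4915560}$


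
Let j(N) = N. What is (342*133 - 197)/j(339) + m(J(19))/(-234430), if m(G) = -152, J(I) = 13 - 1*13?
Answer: 5308575899/39735885 ≈ 133.60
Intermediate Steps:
J(I) = 0 (J(I) = 13 - 13 = 0)
(342*133 - 197)/j(339) + m(J(19))/(-234430) = (342*133 - 197)/339 - 152/(-234430) = (45486 - 197)*(1/339) - 152*(-1/234430) = 45289*(1/339) + 76/117215 = 45289/339 + 76/117215 = 5308575899/39735885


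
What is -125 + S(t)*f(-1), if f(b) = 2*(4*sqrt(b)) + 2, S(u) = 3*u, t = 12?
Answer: -53 + 288*I ≈ -53.0 + 288.0*I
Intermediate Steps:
f(b) = 2 + 8*sqrt(b) (f(b) = 8*sqrt(b) + 2 = 2 + 8*sqrt(b))
-125 + S(t)*f(-1) = -125 + (3*12)*(2 + 8*sqrt(-1)) = -125 + 36*(2 + 8*I) = -125 + (72 + 288*I) = -53 + 288*I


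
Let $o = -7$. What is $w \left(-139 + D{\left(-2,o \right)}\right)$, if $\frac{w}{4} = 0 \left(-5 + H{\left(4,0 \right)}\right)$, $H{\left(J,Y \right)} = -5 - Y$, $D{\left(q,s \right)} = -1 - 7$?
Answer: $0$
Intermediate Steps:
$D{\left(q,s \right)} = -8$ ($D{\left(q,s \right)} = -1 - 7 = -8$)
$w = 0$ ($w = 4 \cdot 0 \left(-5 - 5\right) = 4 \cdot 0 \left(-10\right) = 4 \cdot 0 = 0$)
$w \left(-139 + D{\left(-2,o \right)}\right) = 0 \left(-139 - 8\right) = 0 \left(-147\right) = 0$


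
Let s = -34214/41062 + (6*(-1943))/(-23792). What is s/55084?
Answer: -83829673/13453538569184 ≈ -6.2311e-6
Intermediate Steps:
s = -83829673/244236776 (s = -34214*1/41062 - 11658*(-1/23792) = -17107/20531 + 5829/11896 = -83829673/244236776 ≈ -0.34323)
s/55084 = -83829673/244236776/55084 = -83829673/244236776*1/55084 = -83829673/13453538569184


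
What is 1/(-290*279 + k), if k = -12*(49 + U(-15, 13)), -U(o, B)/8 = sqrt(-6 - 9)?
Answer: -13583/1107010374 - 8*I*sqrt(15)/553505187 ≈ -1.227e-5 - 5.5978e-8*I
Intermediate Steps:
U(o, B) = -8*I*sqrt(15) (U(o, B) = -8*sqrt(-6 - 9) = -8*I*sqrt(15))
k = -588 + 96*I*sqrt(15) (k = -12*(49 - 8*I*sqrt(15)) = -588 + 96*I*sqrt(15) ≈ -588.0 + 371.81*I)
1/(-290*279 + k) = 1/(-290*279 + (-588 + 96*I*sqrt(15))) = 1/(-80910 + (-588 + 96*I*sqrt(15))) = 1/(-81498 + 96*I*sqrt(15))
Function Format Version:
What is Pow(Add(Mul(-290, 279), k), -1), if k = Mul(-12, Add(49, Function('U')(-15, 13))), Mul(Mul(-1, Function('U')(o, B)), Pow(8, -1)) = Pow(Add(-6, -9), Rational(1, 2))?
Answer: Add(Rational(-13583, 1107010374), Mul(Rational(-8, 553505187), I, Pow(15, Rational(1, 2)))) ≈ Add(-1.2270e-5, Mul(-5.5978e-8, I))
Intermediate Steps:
Function('U')(o, B) = Mul(-8, I, Pow(15, Rational(1, 2))) (Function('U')(o, B) = Mul(-8, Pow(Add(-6, -9), Rational(1, 2))) = Mul(-8, Pow(-15, Rational(1, 2))) = Mul(-8, Mul(I, Pow(15, Rational(1, 2)))) = Mul(-8, I, Pow(15, Rational(1, 2))))
k = Add(-588, Mul(96, I, Pow(15, Rational(1, 2)))) (k = Mul(-12, Add(49, Mul(-8, I, Pow(15, Rational(1, 2))))) = Add(-588, Mul(96, I, Pow(15, Rational(1, 2)))) ≈ Add(-588.00, Mul(371.81, I)))
Pow(Add(Mul(-290, 279), k), -1) = Pow(Add(Mul(-290, 279), Add(-588, Mul(96, I, Pow(15, Rational(1, 2))))), -1) = Pow(Add(-80910, Add(-588, Mul(96, I, Pow(15, Rational(1, 2))))), -1) = Pow(Add(-81498, Mul(96, I, Pow(15, Rational(1, 2)))), -1)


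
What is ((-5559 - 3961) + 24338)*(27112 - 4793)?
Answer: 330722942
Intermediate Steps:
((-5559 - 3961) + 24338)*(27112 - 4793) = (-9520 + 24338)*22319 = 14818*22319 = 330722942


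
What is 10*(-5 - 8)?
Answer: -130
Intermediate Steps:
10*(-5 - 8) = 10*(-13) = -130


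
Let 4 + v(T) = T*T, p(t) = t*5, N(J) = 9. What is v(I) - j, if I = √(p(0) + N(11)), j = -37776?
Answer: 37781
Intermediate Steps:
p(t) = 5*t
I = 3 (I = √(5*0 + 9) = √(0 + 9) = √9 = 3)
v(T) = -4 + T² (v(T) = -4 + T*T = -4 + T²)
v(I) - j = (-4 + 3²) - 1*(-37776) = (-4 + 9) + 37776 = 5 + 37776 = 37781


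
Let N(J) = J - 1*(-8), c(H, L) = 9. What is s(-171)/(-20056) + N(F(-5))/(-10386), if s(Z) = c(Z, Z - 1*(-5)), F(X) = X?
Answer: -25607/34716936 ≈ -0.00073759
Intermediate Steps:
s(Z) = 9
N(J) = 8 + J (N(J) = J + 8 = 8 + J)
s(-171)/(-20056) + N(F(-5))/(-10386) = 9/(-20056) + (8 - 5)/(-10386) = 9*(-1/20056) + 3*(-1/10386) = -9/20056 - 1/3462 = -25607/34716936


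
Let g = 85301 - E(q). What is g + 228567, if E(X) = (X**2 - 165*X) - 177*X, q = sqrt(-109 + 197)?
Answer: 313780 + 684*sqrt(22) ≈ 3.1699e+5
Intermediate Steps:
q = 2*sqrt(22) (q = sqrt(88) = 2*sqrt(22) ≈ 9.3808)
E(X) = X**2 - 342*X
g = 85301 - 2*sqrt(22)*(-342 + 2*sqrt(22)) ≈ 88421.
g + 228567 = (85213 + 684*sqrt(22)) + 228567 = 313780 + 684*sqrt(22)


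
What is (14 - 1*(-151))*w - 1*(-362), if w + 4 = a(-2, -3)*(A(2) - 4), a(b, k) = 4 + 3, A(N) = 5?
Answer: 857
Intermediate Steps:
a(b, k) = 7
w = 3 (w = -4 + 7*(5 - 4) = -4 + 7*1 = -4 + 7 = 3)
(14 - 1*(-151))*w - 1*(-362) = (14 - 1*(-151))*3 - 1*(-362) = (14 + 151)*3 + 362 = 165*3 + 362 = 495 + 362 = 857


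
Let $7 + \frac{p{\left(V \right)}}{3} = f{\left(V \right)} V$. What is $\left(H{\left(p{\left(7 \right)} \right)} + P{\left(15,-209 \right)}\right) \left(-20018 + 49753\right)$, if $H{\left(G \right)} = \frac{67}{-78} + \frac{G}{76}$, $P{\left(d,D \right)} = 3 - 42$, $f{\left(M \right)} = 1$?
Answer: $- \frac{92446115}{78} \approx -1.1852 \cdot 10^{6}$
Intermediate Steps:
$p{\left(V \right)} = -21 + 3 V$ ($p{\left(V \right)} = -21 + 3 \cdot 1 V = -21 + 3 V$)
$P{\left(d,D \right)} = -39$ ($P{\left(d,D \right)} = 3 - 42 = -39$)
$H{\left(G \right)} = - \frac{67}{78} + \frac{G}{76}$ ($H{\left(G \right)} = 67 \left(- \frac{1}{78}\right) + G \frac{1}{76} = - \frac{67}{78} + \frac{G}{76}$)
$\left(H{\left(p{\left(7 \right)} \right)} + P{\left(15,-209 \right)}\right) \left(-20018 + 49753\right) = \left(\left(- \frac{67}{78} + \frac{-21 + 3 \cdot 7}{76}\right) - 39\right) \left(-20018 + 49753\right) = \left(\left(- \frac{67}{78} + \frac{-21 + 21}{76}\right) - 39\right) 29735 = \left(\left(- \frac{67}{78} + \frac{1}{76} \cdot 0\right) - 39\right) 29735 = \left(\left(- \frac{67}{78} + 0\right) - 39\right) 29735 = \left(- \frac{67}{78} - 39\right) 29735 = \left(- \frac{3109}{78}\right) 29735 = - \frac{92446115}{78}$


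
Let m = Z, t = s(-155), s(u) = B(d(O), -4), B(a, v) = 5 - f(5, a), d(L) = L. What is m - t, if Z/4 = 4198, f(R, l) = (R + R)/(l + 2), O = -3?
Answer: 16777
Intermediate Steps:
f(R, l) = 2*R/(2 + l) (f(R, l) = (2*R)/(2 + l) = 2*R/(2 + l))
Z = 16792 (Z = 4*4198 = 16792)
B(a, v) = 5 - 10/(2 + a) (B(a, v) = 5 - 2*5/(2 + a) = 5 - 10/(2 + a))
s(u) = 15 (s(u) = 5*(-3)/(2 - 3) = 5*(-3)/(-1) = 5*(-3)*(-1) = 15)
t = 15
m = 16792
m - t = 16792 - 1*15 = 16792 - 15 = 16777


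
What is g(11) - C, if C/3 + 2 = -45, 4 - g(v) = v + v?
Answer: 123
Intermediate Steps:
g(v) = 4 - 2*v (g(v) = 4 - (v + v) = 4 - 2*v)
C = -141 (C = -6 + 3*(-45) = -6 - 135 = -141)
g(11) - C = (4 - 2*11) - 1*(-141) = (4 - 22) + 141 = -18 + 141 = 123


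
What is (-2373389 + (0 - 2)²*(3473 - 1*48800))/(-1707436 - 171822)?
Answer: 88093/64802 ≈ 1.3594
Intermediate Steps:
(-2373389 + (0 - 2)²*(3473 - 1*48800))/(-1707436 - 171822) = (-2373389 + (-2)²*(3473 - 48800))/(-1879258) = (-2373389 + 4*(-45327))*(-1/1879258) = (-2373389 - 181308)*(-1/1879258) = -2554697*(-1/1879258) = 88093/64802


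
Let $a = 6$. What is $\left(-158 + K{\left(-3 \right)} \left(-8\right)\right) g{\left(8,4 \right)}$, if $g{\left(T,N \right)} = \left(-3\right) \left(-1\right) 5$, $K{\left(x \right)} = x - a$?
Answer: $-1290$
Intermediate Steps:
$K{\left(x \right)} = -6 + x$ ($K{\left(x \right)} = x - 6 = -6 + x$)
$g{\left(T,N \right)} = 15$ ($g{\left(T,N \right)} = 3 \cdot 5 = 15$)
$\left(-158 + K{\left(-3 \right)} \left(-8\right)\right) g{\left(8,4 \right)} = \left(-158 + \left(-6 - 3\right) \left(-8\right)\right) 15 = \left(-158 - -72\right) 15 = \left(-158 + 72\right) 15 = \left(-86\right) 15 = -1290$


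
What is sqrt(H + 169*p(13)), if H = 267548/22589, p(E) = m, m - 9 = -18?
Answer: I*sqrt(15715637981)/3227 ≈ 38.848*I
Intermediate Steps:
m = -9 (m = 9 - 18 = -9)
p(E) = -9
H = 267548/22589 (H = 267548*(1/22589) = 267548/22589 ≈ 11.844)
sqrt(H + 169*p(13)) = sqrt(267548/22589 + 169*(-9)) = sqrt(267548/22589 - 1521) = sqrt(-34090321/22589) = I*sqrt(15715637981)/3227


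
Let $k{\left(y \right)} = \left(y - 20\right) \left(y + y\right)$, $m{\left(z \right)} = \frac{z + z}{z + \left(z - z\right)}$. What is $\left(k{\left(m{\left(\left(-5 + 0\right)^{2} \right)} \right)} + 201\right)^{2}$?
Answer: $16641$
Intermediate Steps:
$m{\left(z \right)} = 2$ ($m{\left(z \right)} = \frac{2 z}{z + 0} = \frac{2 z}{z} = 2$)
$k{\left(y \right)} = 2 y \left(-20 + y\right)$ ($k{\left(y \right)} = \left(-20 + y\right) 2 y = 2 y \left(-20 + y\right)$)
$\left(k{\left(m{\left(\left(-5 + 0\right)^{2} \right)} \right)} + 201\right)^{2} = \left(2 \cdot 2 \left(-20 + 2\right) + 201\right)^{2} = \left(2 \cdot 2 \left(-18\right) + 201\right)^{2} = \left(-72 + 201\right)^{2} = 129^{2} = 16641$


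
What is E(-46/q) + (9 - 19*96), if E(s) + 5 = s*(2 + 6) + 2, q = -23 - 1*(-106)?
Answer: -151262/83 ≈ -1822.4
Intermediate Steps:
q = 83 (q = -23 + 106 = 83)
E(s) = -3 + 8*s (E(s) = -5 + (s*(2 + 6) + 2) = -5 + (s*8 + 2) = -5 + (8*s + 2) = -5 + (2 + 8*s) = -3 + 8*s)
E(-46/q) + (9 - 19*96) = (-3 + 8*(-46/83)) + (9 - 19*96) = (-3 + 8*(-46*1/83)) + (9 - 1824) = (-3 + 8*(-46/83)) - 1815 = (-3 - 368/83) - 1815 = -617/83 - 1815 = -151262/83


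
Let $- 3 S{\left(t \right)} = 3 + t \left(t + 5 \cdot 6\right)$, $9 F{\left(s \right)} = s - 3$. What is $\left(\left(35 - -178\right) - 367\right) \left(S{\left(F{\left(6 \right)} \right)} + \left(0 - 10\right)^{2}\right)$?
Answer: $- \frac{397628}{27} \approx -14727.0$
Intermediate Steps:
$F{\left(s \right)} = - \frac{1}{3} + \frac{s}{9}$ ($F{\left(s \right)} = \frac{s - 3}{9} = \frac{-3 + s}{9} = - \frac{1}{3} + \frac{s}{9}$)
$S{\left(t \right)} = -1 - \frac{t \left(30 + t\right)}{3}$ ($S{\left(t \right)} = - \frac{3 + t \left(t + 5 \cdot 6\right)}{3} = - \frac{3 + t \left(t + 30\right)}{3} = - \frac{3 + t \left(30 + t\right)}{3} = -1 - \frac{t \left(30 + t\right)}{3}$)
$\left(\left(35 - -178\right) - 367\right) \left(S{\left(F{\left(6 \right)} \right)} + \left(0 - 10\right)^{2}\right) = \left(\left(35 - -178\right) - 367\right) \left(\left(-1 - 10 \left(- \frac{1}{3} + \frac{1}{9} \cdot 6\right) - \frac{\left(- \frac{1}{3} + \frac{1}{9} \cdot 6\right)^{2}}{3}\right) + \left(0 - 10\right)^{2}\right) = \left(\left(35 + 178\right) - 367\right) \left(\left(-1 - 10 \left(- \frac{1}{3} + \frac{2}{3}\right) - \frac{\left(- \frac{1}{3} + \frac{2}{3}\right)^{2}}{3}\right) + \left(-10\right)^{2}\right) = \left(213 - 367\right) \left(\left(-1 - \frac{10}{3} - \frac{1}{3 \cdot 9}\right) + 100\right) = - 154 \left(\left(-1 - \frac{10}{3} - \frac{1}{27}\right) + 100\right) = - 154 \left(- \frac{118}{27} + 100\right) = \left(-154\right) \frac{2582}{27} = - \frac{397628}{27}$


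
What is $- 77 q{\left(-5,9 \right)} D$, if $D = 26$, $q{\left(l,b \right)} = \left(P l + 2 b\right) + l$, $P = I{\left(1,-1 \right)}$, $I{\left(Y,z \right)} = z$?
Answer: $-36036$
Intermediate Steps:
$P = -1$
$q{\left(l,b \right)} = 2 b$ ($q{\left(l,b \right)} = \left(- l + 2 b\right) + l = 2 b$)
$- 77 q{\left(-5,9 \right)} D = - 77 \cdot 2 \cdot 9 \cdot 26 = \left(-77\right) 18 \cdot 26 = \left(-1386\right) 26 = -36036$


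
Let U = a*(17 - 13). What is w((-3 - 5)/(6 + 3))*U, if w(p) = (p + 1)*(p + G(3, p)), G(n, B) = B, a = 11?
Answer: -704/81 ≈ -8.6914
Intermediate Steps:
U = 44 (U = 11*(17 - 13) = 11*4 = 44)
w(p) = 2*p*(1 + p) (w(p) = (p + 1)*(p + p) = (1 + p)*(2*p) = 2*p*(1 + p))
w((-3 - 5)/(6 + 3))*U = (2*((-3 - 5)/(6 + 3))*(1 + (-3 - 5)/(6 + 3)))*44 = (2*(-8/9)*(1 - 8/9))*44 = (2*(-8/9)*(⅑))*44 = -16/81*44 = -704/81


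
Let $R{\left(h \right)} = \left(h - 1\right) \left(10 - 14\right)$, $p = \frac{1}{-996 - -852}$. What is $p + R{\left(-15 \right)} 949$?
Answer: $\frac{8745983}{144} \approx 60736.0$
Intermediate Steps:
$p = - \frac{1}{144}$ ($p = \frac{1}{-996 + 852} = \frac{1}{-144} = - \frac{1}{144} \approx -0.0069444$)
$R{\left(h \right)} = 4 - 4 h$ ($R{\left(h \right)} = \left(-1 + h\right) \left(-4\right) = 4 - 4 h$)
$p + R{\left(-15 \right)} 949 = - \frac{1}{144} + \left(4 - -60\right) 949 = - \frac{1}{144} + \left(4 + 60\right) 949 = - \frac{1}{144} + 64 \cdot 949 = - \frac{1}{144} + 60736 = \frac{8745983}{144}$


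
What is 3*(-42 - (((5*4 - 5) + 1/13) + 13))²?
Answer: 2489763/169 ≈ 14732.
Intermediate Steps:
3*(-42 - (((5*4 - 5) + 1/13) + 13))² = 3*(-42 - (((20 - 5) + 1/13) + 13))² = 3*(-42 - ((15 + 1/13) + 13))² = 3*(-42 - (196/13 + 13))² = 3*(-42 - 1*365/13)² = 3*(-42 - 365/13)² = 3*(-911/13)² = 3*(829921/169) = 2489763/169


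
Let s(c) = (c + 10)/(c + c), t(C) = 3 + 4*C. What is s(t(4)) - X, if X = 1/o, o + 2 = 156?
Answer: 1107/1463 ≈ 0.75666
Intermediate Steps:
o = 154 (o = -2 + 156 = 154)
s(c) = (10 + c)/(2*c) (s(c) = (10 + c)/((2*c)) = (10 + c)*(1/(2*c)) = (10 + c)/(2*c))
X = 1/154 ≈ 0.0064935
s(t(4)) - X = (10 + (3 + 4*4))/(2*(3 + 4*4)) - 1*1/154 = (10 + (3 + 16))/(2*(3 + 16)) - 1/154 = (½)*(10 + 19)/19 - 1/154 = (½)*(1/19)*29 - 1/154 = 29/38 - 1/154 = 1107/1463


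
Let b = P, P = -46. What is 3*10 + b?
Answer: -16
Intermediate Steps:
b = -46
3*10 + b = 3*10 - 46 = 30 - 46 = -16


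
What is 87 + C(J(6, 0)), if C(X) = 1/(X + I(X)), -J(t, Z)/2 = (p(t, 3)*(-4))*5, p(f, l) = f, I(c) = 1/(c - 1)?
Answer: 4990646/57361 ≈ 87.004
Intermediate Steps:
I(c) = 1/(-1 + c)
J(t, Z) = 40*t (J(t, Z) = -2*t*(-4)*5 = -2*(-4*t)*5 = -(-40)*t = 40*t)
C(X) = 1/(X + 1/(-1 + X))
87 + C(J(6, 0)) = 87 + (-1 + 40*6)/(1 + (40*6)*(-1 + 40*6)) = 87 + (-1 + 240)/(1 + 240*(-1 + 240)) = 87 + 239/(1 + 240*239) = 87 + 239/(1 + 57360) = 87 + 239/57361 = 4990646/57361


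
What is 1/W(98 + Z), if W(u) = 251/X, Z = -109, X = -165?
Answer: -165/251 ≈ -0.65737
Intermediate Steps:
W(u) = -251/165 (W(u) = 251/(-165) = 251*(-1/165) = -251/165)
1/W(98 + Z) = 1/(-251/165) = -165/251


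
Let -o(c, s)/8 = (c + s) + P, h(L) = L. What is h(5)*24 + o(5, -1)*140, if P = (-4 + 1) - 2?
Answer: 1240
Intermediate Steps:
P = -5 (P = -3 - 2 = -5)
o(c, s) = 40 - 8*c - 8*s (o(c, s) = -8*((c + s) - 5) = -8*(-5 + c + s) = 40 - 8*c - 8*s)
h(5)*24 + o(5, -1)*140 = 5*24 + (40 - 8*5 - 8*(-1))*140 = 120 + (40 - 40 + 8)*140 = 120 + 8*140 = 120 + 1120 = 1240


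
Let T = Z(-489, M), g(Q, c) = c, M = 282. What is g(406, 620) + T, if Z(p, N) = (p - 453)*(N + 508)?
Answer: -743560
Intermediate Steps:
Z(p, N) = (-453 + p)*(508 + N)
T = -744180 (T = -230124 - 453*282 + 508*(-489) + 282*(-489) = -230124 - 127746 - 248412 - 137898 = -744180)
g(406, 620) + T = 620 - 744180 = -743560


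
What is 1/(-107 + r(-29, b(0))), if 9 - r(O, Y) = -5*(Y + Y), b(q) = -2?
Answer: -1/118 ≈ -0.0084746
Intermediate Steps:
r(O, Y) = 9 + 10*Y (r(O, Y) = 9 - (-5)*(Y + Y) = 9 - (-5)*2*Y = 9 - (-10)*Y = 9 + 10*Y)
1/(-107 + r(-29, b(0))) = 1/(-107 + (9 + 10*(-2))) = 1/(-107 + (9 - 20)) = 1/(-107 - 11) = 1/(-118) = -1/118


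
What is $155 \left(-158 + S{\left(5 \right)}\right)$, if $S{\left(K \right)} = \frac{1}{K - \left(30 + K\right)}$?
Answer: $- \frac{146971}{6} \approx -24495.0$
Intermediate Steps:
$S{\left(K \right)} = - \frac{1}{30}$ ($S{\left(K \right)} = \frac{1}{K - \left(30 + K\right)} = \frac{1}{-30} = - \frac{1}{30}$)
$155 \left(-158 + S{\left(5 \right)}\right) = 155 \left(-158 - \frac{1}{30}\right) = 155 \left(- \frac{4741}{30}\right) = - \frac{146971}{6}$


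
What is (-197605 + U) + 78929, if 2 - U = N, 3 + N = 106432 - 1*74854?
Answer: -150249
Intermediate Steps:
N = 31575 (N = -3 + (106432 - 1*74854) = -3 + (106432 - 74854) = -3 + 31578 = 31575)
U = -31573 (U = 2 - 1*31575 = 2 - 31575 = -31573)
(-197605 + U) + 78929 = (-197605 - 31573) + 78929 = -229178 + 78929 = -150249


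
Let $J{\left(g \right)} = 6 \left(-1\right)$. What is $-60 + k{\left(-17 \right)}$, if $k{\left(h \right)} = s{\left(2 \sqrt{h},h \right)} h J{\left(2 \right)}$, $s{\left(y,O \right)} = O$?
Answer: $-1794$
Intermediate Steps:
$J{\left(g \right)} = -6$
$k{\left(h \right)} = - 6 h^{2}$ ($k{\left(h \right)} = h h \left(-6\right) = h^{2} \left(-6\right) = - 6 h^{2}$)
$-60 + k{\left(-17 \right)} = -60 - 6 \left(-17\right)^{2} = -60 - 1734 = -1794$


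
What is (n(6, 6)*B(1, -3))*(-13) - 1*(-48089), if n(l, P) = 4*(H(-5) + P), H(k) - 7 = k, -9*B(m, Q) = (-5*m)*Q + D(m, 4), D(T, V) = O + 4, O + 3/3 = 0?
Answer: 48921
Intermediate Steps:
O = -1 (O = -1 + 0 = -1)
D(T, V) = 3 (D(T, V) = -1 + 4 = 3)
B(m, Q) = -⅓ + 5*Q*m/9 (B(m, Q) = -((-5*m)*Q + 3)/9 = -(-5*Q*m + 3)/9 = -(3 - 5*Q*m)/9 = -⅓ + 5*Q*m/9)
H(k) = 7 + k
n(l, P) = 8 + 4*P (n(l, P) = 4*((7 - 5) + P) = 4*(2 + P) = 8 + 4*P)
(n(6, 6)*B(1, -3))*(-13) - 1*(-48089) = ((8 + 4*6)*(-⅓ + (5/9)*(-3)*1))*(-13) - 1*(-48089) = ((8 + 24)*(-⅓ - 5/3))*(-13) + 48089 = (32*(-2))*(-13) + 48089 = -64*(-13) + 48089 = 832 + 48089 = 48921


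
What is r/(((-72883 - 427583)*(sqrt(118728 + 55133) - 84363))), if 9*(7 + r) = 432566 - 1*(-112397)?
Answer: 3830783225/2671340586696846 + 136225*sqrt(173861)/8014021760090538 ≈ 1.4411e-6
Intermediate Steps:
r = 544900/9 (r = -7 + (432566 - 1*(-112397))/9 = -7 + (432566 + 112397)/9 = -7 + (1/9)*544963 = -7 + 544963/9 = 544900/9 ≈ 60544.)
r/(((-72883 - 427583)*(sqrt(118728 + 55133) - 84363))) = 544900/(9*(((-72883 - 427583)*(sqrt(118728 + 55133) - 84363)))) = 544900/(9*((-500466*(sqrt(173861) - 84363)))) = 544900/(9*((-500466*(-84363 + sqrt(173861))))) = 544900/(9*(42220813158 - 500466*sqrt(173861)))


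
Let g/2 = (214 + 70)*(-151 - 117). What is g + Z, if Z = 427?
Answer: -151797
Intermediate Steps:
g = -152224 (g = 2*((214 + 70)*(-151 - 117)) = 2*(284*(-268)) = 2*(-76112) = -152224)
g + Z = -152224 + 427 = -151797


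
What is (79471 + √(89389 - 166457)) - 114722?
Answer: -35251 + 2*I*√19267 ≈ -35251.0 + 277.61*I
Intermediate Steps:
(79471 + √(89389 - 166457)) - 114722 = (79471 + √(-77068)) - 114722 = (79471 + 2*I*√19267) - 114722 = -35251 + 2*I*√19267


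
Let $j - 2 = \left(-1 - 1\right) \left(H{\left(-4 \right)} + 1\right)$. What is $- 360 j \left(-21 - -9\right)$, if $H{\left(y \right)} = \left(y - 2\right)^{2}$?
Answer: $-311040$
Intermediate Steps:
$H{\left(y \right)} = \left(-2 + y\right)^{2}$
$j = -72$ ($j = 2 + \left(-1 - 1\right) \left(\left(-2 - 4\right)^{2} + 1\right) = 2 - 2 \left(\left(-6\right)^{2} + 1\right) = 2 - 2 \left(36 + 1\right) = 2 - 74 = -72$)
$- 360 j \left(-21 - -9\right) = - 360 \left(- 72 \left(-21 - -9\right)\right) = - 360 \left(- 72 \left(-21 + 9\right)\right) = - 360 \left(\left(-72\right) \left(-12\right)\right) = \left(-360\right) 864 = -311040$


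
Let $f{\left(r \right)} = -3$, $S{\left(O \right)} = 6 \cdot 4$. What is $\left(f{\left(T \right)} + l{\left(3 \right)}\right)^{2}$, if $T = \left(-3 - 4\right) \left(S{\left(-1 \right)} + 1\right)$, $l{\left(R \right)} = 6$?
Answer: $9$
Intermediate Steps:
$S{\left(O \right)} = 24$
$T = -175$ ($T = \left(-3 - 4\right) \left(24 + 1\right) = \left(-7\right) 25 = -175$)
$\left(f{\left(T \right)} + l{\left(3 \right)}\right)^{2} = \left(-3 + 6\right)^{2} = 3^{2} = 9$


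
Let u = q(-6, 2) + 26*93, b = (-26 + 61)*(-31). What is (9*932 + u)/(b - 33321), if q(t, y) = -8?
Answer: -5399/17203 ≈ -0.31384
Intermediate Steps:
b = -1085 (b = 35*(-31) = -1085)
u = 2410 (u = -8 + 26*93 = -8 + 2418 = 2410)
(9*932 + u)/(b - 33321) = (9*932 + 2410)/(-1085 - 33321) = (8388 + 2410)/(-34406) = 10798*(-1/34406) = -5399/17203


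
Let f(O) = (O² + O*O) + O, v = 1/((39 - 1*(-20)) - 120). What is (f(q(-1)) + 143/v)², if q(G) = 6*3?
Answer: 64915249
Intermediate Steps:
v = -1/61 (v = 1/((39 + 20) - 120) = 1/(59 - 120) = 1/(-61) = -1/61 ≈ -0.016393)
q(G) = 18
f(O) = O + 2*O² (f(O) = (O² + O²) + O = 2*O² + O = O + 2*O²)
(f(q(-1)) + 143/v)² = (18*(1 + 2*18) + 143/(-1/61))² = (18*(1 + 36) + 143*(-61))² = (18*37 - 8723)² = (666 - 8723)² = (-8057)² = 64915249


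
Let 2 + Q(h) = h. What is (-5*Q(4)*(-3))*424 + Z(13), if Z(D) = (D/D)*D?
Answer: 12733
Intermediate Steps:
Q(h) = -2 + h
Z(D) = D (Z(D) = 1*D = D)
(-5*Q(4)*(-3))*424 + Z(13) = (-5*(-2 + 4)*(-3))*424 + 13 = (-5*2*(-3))*424 + 13 = -10*(-3)*424 + 13 = 30*424 + 13 = 12720 + 13 = 12733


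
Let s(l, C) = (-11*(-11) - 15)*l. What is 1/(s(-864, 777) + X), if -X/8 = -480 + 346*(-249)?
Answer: 1/601488 ≈ 1.6625e-6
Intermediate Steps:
X = 693072 (X = -8*(-480 + 346*(-249)) = -8*(-480 - 86154) = -8*(-86634) = 693072)
s(l, C) = 106*l (s(l, C) = (121 - 15)*l = 106*l)
1/(s(-864, 777) + X) = 1/(106*(-864) + 693072) = 1/(-91584 + 693072) = 1/601488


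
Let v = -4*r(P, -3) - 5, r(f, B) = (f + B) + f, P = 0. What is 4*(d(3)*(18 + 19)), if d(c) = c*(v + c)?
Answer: 4440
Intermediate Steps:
r(f, B) = B + 2*f (r(f, B) = (B + f) + f = B + 2*f)
v = 7 (v = -4*(-3 + 2*0) - 5 = -4*(-3 + 0) - 5 = -4*(-3) - 5 = 12 - 5 = 7)
d(c) = c*(7 + c)
4*(d(3)*(18 + 19)) = 4*((3*(7 + 3))*(18 + 19)) = 4*((3*10)*37) = 4*(30*37) = 4*1110 = 4440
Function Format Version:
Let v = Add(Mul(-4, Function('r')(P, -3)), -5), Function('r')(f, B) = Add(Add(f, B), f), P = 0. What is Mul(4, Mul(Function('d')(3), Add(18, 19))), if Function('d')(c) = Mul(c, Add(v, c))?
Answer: 4440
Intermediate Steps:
Function('r')(f, B) = Add(B, Mul(2, f)) (Function('r')(f, B) = Add(Add(B, f), f) = Add(B, Mul(2, f)))
v = 7 (v = Add(Mul(-4, Add(-3, Mul(2, 0))), -5) = Add(Mul(-4, Add(-3, 0)), -5) = Add(Mul(-4, -3), -5) = Add(12, -5) = 7)
Function('d')(c) = Mul(c, Add(7, c))
Mul(4, Mul(Function('d')(3), Add(18, 19))) = Mul(4, Mul(Mul(3, Add(7, 3)), Add(18, 19))) = Mul(4, Mul(Mul(3, 10), 37)) = Mul(4, Mul(30, 37)) = Mul(4, 1110) = 4440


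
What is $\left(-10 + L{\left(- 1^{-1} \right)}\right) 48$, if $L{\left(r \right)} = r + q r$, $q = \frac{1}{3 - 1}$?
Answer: $-552$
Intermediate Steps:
$q = \frac{1}{2} \approx 0.5$
$L{\left(r \right)} = \frac{3 r}{2}$ ($L{\left(r \right)} = r + \frac{r}{2} = \frac{3 r}{2}$)
$\left(-10 + L{\left(- 1^{-1} \right)}\right) 48 = \left(-10 + \frac{3 \left(- 1^{-1}\right)}{2}\right) 48 = \left(-10 + \frac{3 \left(\left(-1\right) 1\right)}{2}\right) 48 = \left(-10 + \frac{3}{2} \left(-1\right)\right) 48 = \left(-10 - \frac{3}{2}\right) 48 = \left(- \frac{23}{2}\right) 48 = -552$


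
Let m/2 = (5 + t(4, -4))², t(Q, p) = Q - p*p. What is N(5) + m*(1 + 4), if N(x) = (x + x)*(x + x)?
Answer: 590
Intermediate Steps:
t(Q, p) = Q - p²
N(x) = 4*x² (N(x) = (2*x)*(2*x) = 4*x²)
m = 98 (m = 2*(5 + (4 - 1*(-4)²))² = 2*(5 + (4 - 1*16))² = 2*(5 + (4 - 16))² = 2*(5 - 12)² = 2*(-7)² = 2*49 = 98)
N(5) + m*(1 + 4) = 4*5² + 98*(1 + 4) = 4*25 + 98*5 = 100 + 490 = 590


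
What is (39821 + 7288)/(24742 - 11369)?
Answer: 47109/13373 ≈ 3.5227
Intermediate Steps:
(39821 + 7288)/(24742 - 11369) = 47109/13373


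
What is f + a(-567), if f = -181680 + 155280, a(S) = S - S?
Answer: -26400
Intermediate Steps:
a(S) = 0
f = -26400
f + a(-567) = -26400 + 0 = -26400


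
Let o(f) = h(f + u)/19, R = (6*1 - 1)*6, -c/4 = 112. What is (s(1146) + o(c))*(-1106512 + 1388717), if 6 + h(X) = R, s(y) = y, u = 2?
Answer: 6151504590/19 ≈ 3.2376e+8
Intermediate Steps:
c = -448 (c = -4*112 = -448)
R = 30 (R = (6 - 1)*6 = 5*6 = 30)
h(X) = 24 (h(X) = -6 + 30 = 24)
o(f) = 24/19
(s(1146) + o(c))*(-1106512 + 1388717) = (1146 + 24/19)*(-1106512 + 1388717) = (21798/19)*282205 = 6151504590/19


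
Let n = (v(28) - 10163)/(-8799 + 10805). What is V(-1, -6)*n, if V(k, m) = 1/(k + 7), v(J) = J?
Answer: -10135/12036 ≈ -0.84206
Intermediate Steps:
V(k, m) = 1/(7 + k)
n = -10135/2006 (n = (28 - 10163)/(-8799 + 10805) = -10135/2006 ≈ -5.0523)
V(-1, -6)*n = -10135/2006/(7 - 1) = -10135/2006/6 = (1/6)*(-10135/2006) = -10135/12036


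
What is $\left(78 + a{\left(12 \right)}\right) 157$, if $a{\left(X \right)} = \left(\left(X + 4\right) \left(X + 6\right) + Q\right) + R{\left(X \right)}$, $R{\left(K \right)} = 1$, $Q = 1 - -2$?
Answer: $58090$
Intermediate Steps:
$Q = 3$ ($Q = 1 + 2 = 3$)
$a{\left(X \right)} = 4 + \left(4 + X\right) \left(6 + X\right)$ ($a{\left(X \right)} = \left(\left(X + 4\right) \left(X + 6\right) + 3\right) + 1 = \left(\left(4 + X\right) \left(6 + X\right) + 3\right) + 1 = \left(3 + \left(4 + X\right) \left(6 + X\right)\right) + 1 = 4 + \left(4 + X\right) \left(6 + X\right)$)
$\left(78 + a{\left(12 \right)}\right) 157 = \left(78 + \left(28 + 12^{2} + 10 \cdot 12\right)\right) 157 = \left(78 + \left(28 + 144 + 120\right)\right) 157 = \left(78 + 292\right) 157 = 370 \cdot 157 = 58090$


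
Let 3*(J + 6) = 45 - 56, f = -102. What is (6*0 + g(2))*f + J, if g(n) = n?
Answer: -641/3 ≈ -213.67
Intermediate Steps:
J = -29/3 (J = -6 + (45 - 56)/3 = -6 + (⅓)*(-11) = -6 - 11/3 = -29/3 ≈ -9.6667)
(6*0 + g(2))*f + J = (6*0 + 2)*(-102) - 29/3 = (0 + 2)*(-102) - 29/3 = 2*(-102) - 29/3 = -204 - 29/3 = -641/3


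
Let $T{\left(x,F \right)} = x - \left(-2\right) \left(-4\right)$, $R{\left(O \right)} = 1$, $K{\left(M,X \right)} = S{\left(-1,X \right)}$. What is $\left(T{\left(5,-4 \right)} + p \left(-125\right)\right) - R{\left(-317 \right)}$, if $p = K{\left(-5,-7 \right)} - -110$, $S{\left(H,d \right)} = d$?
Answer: $-12879$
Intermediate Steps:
$K{\left(M,X \right)} = X$
$T{\left(x,F \right)} = -8 + x$ ($T{\left(x,F \right)} = x - 8 = -8 + x$)
$p = 103$ ($p = -7 - -110 = -7 + 110 = 103$)
$\left(T{\left(5,-4 \right)} + p \left(-125\right)\right) - R{\left(-317 \right)} = \left(\left(-8 + 5\right) + 103 \left(-125\right)\right) - 1 = \left(-3 - 12875\right) - 1 = -12878 - 1 = -12879$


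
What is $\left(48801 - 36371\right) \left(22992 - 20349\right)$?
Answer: $32852490$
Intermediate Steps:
$\left(48801 - 36371\right) \left(22992 - 20349\right) = 12430 \cdot 2643 = 32852490$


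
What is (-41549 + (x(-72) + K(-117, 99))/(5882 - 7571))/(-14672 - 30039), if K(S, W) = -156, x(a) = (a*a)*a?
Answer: 23267619/25172293 ≈ 0.92433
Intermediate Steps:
x(a) = a³ (x(a) = a²*a = a³)
(-41549 + (x(-72) + K(-117, 99))/(5882 - 7571))/(-14672 - 30039) = (-41549 + ((-72)³ - 156)/(5882 - 7571))/(-14672 - 30039) = (-41549 + (-373248 - 156)/(-1689))/(-44711) = (-41549 - 373404*(-1/1689))*(-1/44711) = (-41549 + 124468/563)*(-1/44711) = -23267619/563*(-1/44711) = 23267619/25172293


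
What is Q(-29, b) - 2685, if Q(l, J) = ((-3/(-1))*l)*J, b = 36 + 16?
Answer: -7209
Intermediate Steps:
b = 52
Q(l, J) = 3*J*l (Q(l, J) = ((-3*(-1))*l)*J = (3*l)*J = 3*J*l)
Q(-29, b) - 2685 = 3*52*(-29) - 2685 = -4524 - 2685 = -7209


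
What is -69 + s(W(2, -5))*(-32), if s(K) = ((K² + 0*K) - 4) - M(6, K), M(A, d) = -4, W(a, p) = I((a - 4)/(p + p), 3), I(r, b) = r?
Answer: -1757/25 ≈ -70.280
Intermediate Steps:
W(a, p) = (-4 + a)/(2*p) (W(a, p) = (a - 4)/(p + p) = (-4 + a)/((2*p)) = (-4 + a)*(1/(2*p)) = (-4 + a)/(2*p))
s(K) = K² (s(K) = ((K² + 0*K) - 4) - 1*(-4) = ((K² + 0) - 4) + 4 = (K² - 4) + 4 = (-4 + K²) + 4 = K²)
-69 + s(W(2, -5))*(-32) = -69 + ((½)*(-4 + 2)/(-5))²*(-32) = -69 + ((½)*(-⅕)*(-2))²*(-32) = -69 + (⅕)²*(-32) = -69 + (1/25)*(-32) = -69 - 32/25 = -1757/25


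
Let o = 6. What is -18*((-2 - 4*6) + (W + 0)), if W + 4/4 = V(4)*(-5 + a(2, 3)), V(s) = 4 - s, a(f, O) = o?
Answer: 486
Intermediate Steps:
a(f, O) = 6
W = -1 (W = -1 + (4 - 1*4)*(-5 + 6) = -1 + (4 - 4)*1 = -1 + 0*1 = -1 + 0 = -1)
-18*((-2 - 4*6) + (W + 0)) = -18*((-2 - 4*6) + (-1 + 0)) = -18*((-2 - 24) - 1) = -18*(-26 - 1) = -18*(-27) = 486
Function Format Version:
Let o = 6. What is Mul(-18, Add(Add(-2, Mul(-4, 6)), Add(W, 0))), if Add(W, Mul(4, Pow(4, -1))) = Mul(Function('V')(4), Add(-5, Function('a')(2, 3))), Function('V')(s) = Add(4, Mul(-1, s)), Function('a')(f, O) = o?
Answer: 486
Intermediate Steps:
Function('a')(f, O) = 6
W = -1 (W = Add(-1, Mul(Add(4, Mul(-1, 4)), Add(-5, 6))) = Add(-1, Mul(Add(4, -4), 1)) = Add(-1, Mul(0, 1)) = Add(-1, 0) = -1)
Mul(-18, Add(Add(-2, Mul(-4, 6)), Add(W, 0))) = Mul(-18, Add(Add(-2, Mul(-4, 6)), Add(-1, 0))) = Mul(-18, Add(Add(-2, -24), -1)) = Mul(-18, Add(-26, -1)) = Mul(-18, -27) = 486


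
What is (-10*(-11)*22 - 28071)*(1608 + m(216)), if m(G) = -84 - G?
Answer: -33551508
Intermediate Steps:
(-10*(-11)*22 - 28071)*(1608 + m(216)) = (-10*(-11)*22 - 28071)*(1608 + (-84 - 1*216)) = (110*22 - 28071)*(1608 + (-84 - 216)) = (2420 - 28071)*(1608 - 300) = -25651*1308 = -33551508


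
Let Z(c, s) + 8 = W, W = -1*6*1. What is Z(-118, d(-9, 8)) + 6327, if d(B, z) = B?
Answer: 6313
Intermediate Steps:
W = -6 (W = -6*1 = -6)
Z(c, s) = -14 (Z(c, s) = -8 - 6 = -14)
Z(-118, d(-9, 8)) + 6327 = -14 + 6327 = 6313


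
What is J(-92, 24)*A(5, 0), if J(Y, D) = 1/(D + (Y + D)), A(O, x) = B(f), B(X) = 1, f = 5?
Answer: -1/44 ≈ -0.022727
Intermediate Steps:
A(O, x) = 1
J(Y, D) = 1/(Y + 2*D) (J(Y, D) = 1/(D + (D + Y)) = 1/(Y + 2*D))
J(-92, 24)*A(5, 0) = 1/(-92 + 2*24) = 1/(-92 + 48) = 1/(-44) = -1/44*1 = -1/44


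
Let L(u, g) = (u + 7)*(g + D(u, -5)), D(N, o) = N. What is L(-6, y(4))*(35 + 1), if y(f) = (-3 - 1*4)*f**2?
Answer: -4248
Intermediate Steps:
y(f) = -7*f**2 (y(f) = (-3 - 4)*f**2 = -7*f**2)
L(u, g) = (7 + u)*(g + u) (L(u, g) = (u + 7)*(g + u) = (7 + u)*(g + u))
L(-6, y(4))*(35 + 1) = ((-6)**2 + 7*(-7*4**2) + 7*(-6) - 7*4**2*(-6))*(35 + 1) = (36 + 7*(-7*16) - 42 - 7*16*(-6))*36 = (36 + 7*(-112) - 42 - 112*(-6))*36 = (36 - 784 - 42 + 672)*36 = -118*36 = -4248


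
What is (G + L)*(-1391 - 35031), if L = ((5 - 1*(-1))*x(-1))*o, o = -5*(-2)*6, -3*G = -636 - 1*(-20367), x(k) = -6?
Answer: 318219014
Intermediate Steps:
G = -6577 (G = -(-636 - 1*(-20367))/3 = -(-636 + 20367)/3 = -⅓*19731 = -6577)
o = 60 (o = 10*6 = 60)
L = -2160 (L = ((5 - 1*(-1))*(-6))*60 = ((5 + 1)*(-6))*60 = (6*(-6))*60 = -36*60 = -2160)
(G + L)*(-1391 - 35031) = (-6577 - 2160)*(-1391 - 35031) = -8737*(-36422) = 318219014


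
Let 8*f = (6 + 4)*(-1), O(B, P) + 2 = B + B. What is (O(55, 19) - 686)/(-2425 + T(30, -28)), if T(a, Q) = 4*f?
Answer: 289/1215 ≈ 0.23786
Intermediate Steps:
O(B, P) = -2 + 2*B (O(B, P) = -2 + (B + B) = -2 + 2*B)
f = -5/4 (f = ((6 + 4)*(-1))/8 = (10*(-1))/8 = (1/8)*(-10) = -5/4 ≈ -1.2500)
T(a, Q) = -5 (T(a, Q) = 4*(-5/4) = -5)
(O(55, 19) - 686)/(-2425 + T(30, -28)) = ((-2 + 2*55) - 686)/(-2425 - 5) = ((-2 + 110) - 686)/(-2430) = (108 - 686)*(-1/2430) = -578*(-1/2430) = 289/1215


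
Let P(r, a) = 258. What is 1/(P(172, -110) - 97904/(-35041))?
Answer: 35041/9138482 ≈ 0.0038344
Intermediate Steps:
1/(P(172, -110) - 97904/(-35041)) = 1/(258 - 97904/(-35041)) = 1/(258 - 97904*(-1/35041)) = 1/(258 + 97904/35041) = 1/(9138482/35041) = 35041/9138482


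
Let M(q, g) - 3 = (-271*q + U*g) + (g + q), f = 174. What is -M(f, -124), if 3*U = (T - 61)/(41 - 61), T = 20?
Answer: 707786/15 ≈ 47186.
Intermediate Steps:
U = 41/60 (U = ((20 - 61)/(41 - 61))/3 = (-41/(-20))/3 = (-41*(-1/20))/3 = (1/3)*(41/20) = 41/60 ≈ 0.68333)
M(q, g) = 3 - 270*q + 101*g/60 (M(q, g) = 3 + ((-271*q + 41*g/60) + (g + q)) = 3 + (-270*q + 101*g/60) = 3 - 270*q + 101*g/60)
-M(f, -124) = -(3 - 270*174 + (101/60)*(-124)) = -(3 - 46980 - 3131/15) = -1*(-707786/15) = 707786/15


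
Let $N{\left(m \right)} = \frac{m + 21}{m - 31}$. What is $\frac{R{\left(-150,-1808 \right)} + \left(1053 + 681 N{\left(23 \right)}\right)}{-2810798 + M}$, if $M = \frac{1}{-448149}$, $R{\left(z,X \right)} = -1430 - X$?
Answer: $\frac{2074481721}{2519312625806} \approx 0.00082343$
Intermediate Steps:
$M = - \frac{1}{448149} \approx -2.2314 \cdot 10^{-6}$
$N{\left(m \right)} = \frac{21 + m}{-31 + m}$
$\frac{R{\left(-150,-1808 \right)} + \left(1053 + 681 N{\left(23 \right)}\right)}{-2810798 + M} = \frac{\left(-1430 - -1808\right) + \left(1053 + 681 \frac{21 + 23}{-31 + 23}\right)}{-2810798 - \frac{1}{448149}} = \frac{\left(-1430 + 1808\right) + \left(1053 + 681 \frac{1}{-8} \cdot 44\right)}{- \frac{1259656312903}{448149}} = \left(378 + \left(1053 + 681 \left(\left(- \frac{1}{8}\right) 44\right)\right)\right) \left(- \frac{448149}{1259656312903}\right) = \left(378 + \left(1053 + 681 \left(- \frac{11}{2}\right)\right)\right) \left(- \frac{448149}{1259656312903}\right) = \left(378 + \left(1053 - \frac{7491}{2}\right)\right) \left(- \frac{448149}{1259656312903}\right) = \left(378 - \frac{5385}{2}\right) \left(- \frac{448149}{1259656312903}\right) = \left(- \frac{4629}{2}\right) \left(- \frac{448149}{1259656312903}\right) = \frac{2074481721}{2519312625806}$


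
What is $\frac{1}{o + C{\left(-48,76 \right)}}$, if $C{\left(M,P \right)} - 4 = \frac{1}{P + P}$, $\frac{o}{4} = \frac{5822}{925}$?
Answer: $\frac{140600}{4103101} \approx 0.034267$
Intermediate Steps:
$o = \frac{23288}{925}$ ($o = 4 \cdot \frac{5822}{925} = \frac{23288}{925} \approx 25.176$)
$C{\left(M,P \right)} = 4 + \frac{1}{2 P}$ ($C{\left(M,P \right)} = 4 + \frac{1}{P + P} = 4 + \frac{1}{2 P}$)
$\frac{1}{o + C{\left(-48,76 \right)}} = \frac{1}{\frac{23288}{925} + \left(4 + \frac{1}{2 \cdot 76}\right)} = \frac{1}{\frac{23288}{925} + \left(4 + \frac{1}{2} \cdot \frac{1}{76}\right)} = \frac{1}{\frac{23288}{925} + \left(4 + \frac{1}{152}\right)} = \frac{1}{\frac{23288}{925} + \frac{609}{152}} = \frac{1}{\frac{4103101}{140600}} = \frac{140600}{4103101}$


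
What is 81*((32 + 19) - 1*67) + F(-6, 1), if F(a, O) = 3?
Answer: -1293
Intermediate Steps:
81*((32 + 19) - 1*67) + F(-6, 1) = 81*((32 + 19) - 1*67) + 3 = 81*(51 - 67) + 3 = 81*(-16) + 3 = -1296 + 3 = -1293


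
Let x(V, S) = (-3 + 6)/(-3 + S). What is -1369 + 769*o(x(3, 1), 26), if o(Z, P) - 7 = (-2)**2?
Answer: 7090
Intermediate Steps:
x(V, S) = 3/(-3 + S)
o(Z, P) = 11 (o(Z, P) = 7 + (-2)**2 = 7 + 4 = 11)
-1369 + 769*o(x(3, 1), 26) = -1369 + 769*11 = -1369 + 8459 = 7090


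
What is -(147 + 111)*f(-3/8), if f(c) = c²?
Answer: -1161/32 ≈ -36.281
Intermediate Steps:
-(147 + 111)*f(-3/8) = -(147 + 111)*(-3/8)² = -258*(-3*⅛)² = -258*(-3/8)² = -258*9/64 = -1*1161/32 = -1161/32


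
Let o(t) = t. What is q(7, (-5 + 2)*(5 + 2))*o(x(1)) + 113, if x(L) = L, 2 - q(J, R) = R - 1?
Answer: 137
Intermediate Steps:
q(J, R) = 3 - R (q(J, R) = 2 - (R - 1) = 2 - (-1 + R) = 2 + (1 - R) = 3 - R)
q(7, (-5 + 2)*(5 + 2))*o(x(1)) + 113 = (3 - (-5 + 2)*(5 + 2))*1 + 113 = (3 - (-3)*7)*1 + 113 = (3 - 1*(-21))*1 + 113 = (3 + 21)*1 + 113 = 24*1 + 113 = 24 + 113 = 137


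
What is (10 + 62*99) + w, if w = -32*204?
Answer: -380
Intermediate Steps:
w = -6528
(10 + 62*99) + w = (10 + 62*99) - 6528 = (10 + 6138) - 6528 = 6148 - 6528 = -380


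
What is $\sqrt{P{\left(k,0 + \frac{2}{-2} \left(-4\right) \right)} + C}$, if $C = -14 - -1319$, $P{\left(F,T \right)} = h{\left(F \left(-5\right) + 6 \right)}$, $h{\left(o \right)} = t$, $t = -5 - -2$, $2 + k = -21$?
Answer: $\sqrt{1302} \approx 36.083$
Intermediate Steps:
$k = -23$ ($k = -2 - 21 = -23$)
$t = -3$ ($t = -5 + 2 = -3$)
$h{\left(o \right)} = -3$
$P{\left(F,T \right)} = -3$
$C = 1305$ ($C = -14 + 1319 = 1305$)
$\sqrt{P{\left(k,0 + \frac{2}{-2} \left(-4\right) \right)} + C} = \sqrt{-3 + 1305} = \sqrt{1302}$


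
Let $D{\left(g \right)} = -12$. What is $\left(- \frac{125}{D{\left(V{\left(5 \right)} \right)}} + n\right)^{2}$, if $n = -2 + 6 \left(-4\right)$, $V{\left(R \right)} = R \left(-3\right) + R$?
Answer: $\frac{34969}{144} \approx 242.84$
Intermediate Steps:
$V{\left(R \right)} = - 2 R$ ($V{\left(R \right)} = - 3 R + R = - 2 R$)
$n = -26$ ($n = -2 - 24 = -26$)
$\left(- \frac{125}{D{\left(V{\left(5 \right)} \right)}} + n\right)^{2} = \left(- \frac{125}{-12} - 26\right)^{2} = \left(\left(-125\right) \left(- \frac{1}{12}\right) - 26\right)^{2} = \left(\frac{125}{12} - 26\right)^{2} = \left(- \frac{187}{12}\right)^{2} = \frac{34969}{144}$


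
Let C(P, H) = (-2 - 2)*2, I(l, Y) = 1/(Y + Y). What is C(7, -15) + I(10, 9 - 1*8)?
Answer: -15/2 ≈ -7.5000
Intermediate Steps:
I(l, Y) = 1/(2*Y)
C(P, H) = -8 (C(P, H) = -4*2 = -8)
C(7, -15) + I(10, 9 - 1*8) = -8 + 1/(2*(9 - 1*8)) = -8 + 1/(2*(9 - 8)) = -8 + (½)/1 = -8 + (½)*1 = -8 + ½ = -15/2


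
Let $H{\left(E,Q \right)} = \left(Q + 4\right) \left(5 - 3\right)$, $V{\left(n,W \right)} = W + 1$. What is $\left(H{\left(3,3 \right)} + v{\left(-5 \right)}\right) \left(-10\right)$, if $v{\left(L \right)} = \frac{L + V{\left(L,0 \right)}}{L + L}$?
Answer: $-144$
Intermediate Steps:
$V{\left(n,W \right)} = 1 + W$
$v{\left(L \right)} = \frac{1 + L}{2 L}$ ($v{\left(L \right)} = \frac{L + \left(1 + 0\right)}{L + L} = \frac{L + 1}{2 L} = \left(1 + L\right) \frac{1}{2 L} = \frac{1 + L}{2 L}$)
$H{\left(E,Q \right)} = 8 + 2 Q$ ($H{\left(E,Q \right)} = \left(4 + Q\right) 2 = 8 + 2 Q$)
$\left(H{\left(3,3 \right)} + v{\left(-5 \right)}\right) \left(-10\right) = \left(\left(8 + 2 \cdot 3\right) + \frac{1 - 5}{2 \left(-5\right)}\right) \left(-10\right) = \left(\left(8 + 6\right) + \frac{1}{2} \left(- \frac{1}{5}\right) \left(-4\right)\right) \left(-10\right) = \left(14 + \frac{2}{5}\right) \left(-10\right) = \frac{72}{5} \left(-10\right) = -144$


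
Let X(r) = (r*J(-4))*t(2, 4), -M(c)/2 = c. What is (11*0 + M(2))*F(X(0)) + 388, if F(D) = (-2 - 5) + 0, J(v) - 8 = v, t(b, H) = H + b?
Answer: 416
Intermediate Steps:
M(c) = -2*c
J(v) = 8 + v
X(r) = 24*r (X(r) = (r*(8 - 4))*(4 + 2) = (r*4)*6 = (4*r)*6 = 24*r)
F(D) = -7 (F(D) = -7 + 0 = -7)
(11*0 + M(2))*F(X(0)) + 388 = (11*0 - 2*2)*(-7) + 388 = (0 - 4)*(-7) + 388 = -4*(-7) + 388 = 28 + 388 = 416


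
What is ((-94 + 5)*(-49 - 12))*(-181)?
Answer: -982649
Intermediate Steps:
((-94 + 5)*(-49 - 12))*(-181) = -89*(-61)*(-181) = 5429*(-181) = -982649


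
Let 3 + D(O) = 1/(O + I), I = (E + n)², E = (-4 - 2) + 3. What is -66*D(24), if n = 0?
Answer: 196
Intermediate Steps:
E = -3 (E = -6 + 3 = -3)
I = 9 (I = (-3 + 0)² = (-3)² = 9)
D(O) = -3 + 1/(9 + O) (D(O) = -3 + 1/(O + 9) = -3 + 1/(9 + O))
-66*D(24) = -66*(-26 - 3*24)/(9 + 24) = -66*(-26 - 72)/33 = -2*(-98) = -66*(-98/33) = 196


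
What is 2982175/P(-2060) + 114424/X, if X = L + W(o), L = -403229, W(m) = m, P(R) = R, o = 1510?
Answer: -239646414453/165508228 ≈ -1447.9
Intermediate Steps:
X = -401719 (X = -403229 + 1510 = -401719)
2982175/P(-2060) + 114424/X = 2982175/(-2060) + 114424/(-401719) = 2982175*(-1/2060) + 114424*(-1/401719) = -596435/412 - 114424/401719 = -239646414453/165508228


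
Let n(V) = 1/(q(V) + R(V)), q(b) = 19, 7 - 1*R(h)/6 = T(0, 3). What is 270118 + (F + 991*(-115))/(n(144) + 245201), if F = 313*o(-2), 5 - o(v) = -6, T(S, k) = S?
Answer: 27672732569/102447 ≈ 2.7012e+5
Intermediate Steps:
R(h) = 42 (R(h) = 42 - 6*0 = 42 + 0 = 42)
o(v) = 11 (o(v) = 5 - 1*(-6) = 5 + 6 = 11)
n(V) = 1/61 (n(V) = 1/(19 + 42) = 1/61)
F = 3443 (F = 313*11 = 3443)
270118 + (F + 991*(-115))/(n(144) + 245201) = 270118 + (3443 + 991*(-115))/(1/61 + 245201) = 270118 + (3443 - 113965)/(14957262/61) = 270118 - 110522*61/14957262 = 270118 - 46177/102447 = 27672732569/102447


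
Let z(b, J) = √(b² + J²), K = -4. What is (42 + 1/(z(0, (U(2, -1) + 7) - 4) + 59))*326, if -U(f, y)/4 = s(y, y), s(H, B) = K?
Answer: 534151/39 ≈ 13696.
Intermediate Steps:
s(H, B) = -4
U(f, y) = 16 (U(f, y) = -4*(-4) = 16)
z(b, J) = √(J² + b²)
(42 + 1/(z(0, (U(2, -1) + 7) - 4) + 59))*326 = (42 + 1/(√(((16 + 7) - 4)² + 0²) + 59))*326 = (42 + 1/(√((23 - 4)² + 0) + 59))*326 = (42 + 1/(√(19² + 0) + 59))*326 = (42 + 1/(√(361 + 0) + 59))*326 = (42 + 1/(√361 + 59))*326 = (42 + 1/(19 + 59))*326 = (42 + 1/78)*326 = (3277/78)*326 = 534151/39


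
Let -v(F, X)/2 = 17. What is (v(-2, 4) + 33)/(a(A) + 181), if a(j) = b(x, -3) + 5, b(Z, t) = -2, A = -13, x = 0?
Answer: -1/184 ≈ -0.0054348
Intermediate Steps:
v(F, X) = -34 (v(F, X) = -2*17 = -34)
a(j) = 3 (a(j) = -2 + 5 = 3)
(v(-2, 4) + 33)/(a(A) + 181) = (-34 + 33)/(3 + 181) = -1/184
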